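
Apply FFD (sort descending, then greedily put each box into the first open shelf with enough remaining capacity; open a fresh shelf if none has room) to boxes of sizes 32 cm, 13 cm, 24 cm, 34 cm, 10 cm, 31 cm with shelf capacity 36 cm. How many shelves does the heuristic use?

Sorted descending: 34, 32, 31, 24, 13, 10.
  34 → shelf 1 (new)  [load 34/36]
  32 → shelf 2 (new)  [load 32/36]
  31 → shelf 3 (new)  [load 31/36]
  24 → shelf 4 (new)  [load 24/36]
  13 → shelf 5 (new)  [load 13/36]
  10 → shelf 4  [load 34/36]
5 shelves opened.

5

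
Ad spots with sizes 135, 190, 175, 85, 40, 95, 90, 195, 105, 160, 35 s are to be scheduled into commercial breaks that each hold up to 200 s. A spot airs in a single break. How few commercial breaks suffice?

7

Total = 195 + 190 + 175 + 160 + 135 + 105 + 95 + 90 + 85 + 40 + 35 = 1305 s.
Lower bound: ⌈1305/200⌉ = 7 commercial breaks.
A packing using 7 commercial breaks:
  break 1: 195 = 195
  break 2: 190 = 190
  break 3: 175 = 175
  break 4: 160 + 40 = 200
  break 5: 135 + 35 = 170
  break 6: 105 + 95 = 200
  break 7: 90 + 85 = 175
This matches the lower bound, so 7 is optimal.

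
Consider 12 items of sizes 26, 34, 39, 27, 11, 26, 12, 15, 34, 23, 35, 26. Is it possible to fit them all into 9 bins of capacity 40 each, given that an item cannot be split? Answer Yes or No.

Yes

A valid assignment using 9 bins:
  bin 1: 39 = 39
  bin 2: 35 = 35
  bin 3: 34 = 34
  bin 4: 34 = 34
  bin 5: 27 + 12 = 39
  bin 6: 26 + 11 = 37
  bin 7: 26 = 26
  bin 8: 26 = 26
  bin 9: 23 + 15 = 38
Every load is within 40, so 9 bins suffice.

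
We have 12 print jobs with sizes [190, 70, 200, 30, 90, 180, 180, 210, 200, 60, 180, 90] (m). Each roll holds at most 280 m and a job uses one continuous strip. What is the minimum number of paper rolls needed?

7

Total = 210 + 200 + 200 + 190 + 180 + 180 + 180 + 90 + 90 + 70 + 60 + 30 = 1680 m.
Lower bound: ⌈1680/280⌉ = 6 paper rolls.
Also, 7 print jobs each exceed 140 m, and no two of those can share a roll, so at least 7 paper rolls are needed.
A packing using 7 paper rolls:
  roll 1: 210 + 70 = 280
  roll 2: 200 + 60 = 260
  roll 3: 200 + 30 = 230
  roll 4: 190 + 90 = 280
  roll 5: 180 + 90 = 270
  roll 6: 180 = 180
  roll 7: 180 = 180
This matches the lower bound, so 7 is optimal.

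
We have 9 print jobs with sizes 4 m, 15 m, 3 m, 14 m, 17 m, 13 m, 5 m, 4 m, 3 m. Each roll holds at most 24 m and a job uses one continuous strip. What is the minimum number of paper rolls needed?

Total = 17 + 15 + 14 + 13 + 5 + 4 + 4 + 3 + 3 = 78 m.
Lower bound: ⌈78/24⌉ = 4 paper rolls.
A packing using 4 paper rolls:
  roll 1: 17 + 5 = 22
  roll 2: 15 + 4 + 4 = 23
  roll 3: 14 + 3 + 3 = 20
  roll 4: 13 = 13
This matches the lower bound, so 4 is optimal.

4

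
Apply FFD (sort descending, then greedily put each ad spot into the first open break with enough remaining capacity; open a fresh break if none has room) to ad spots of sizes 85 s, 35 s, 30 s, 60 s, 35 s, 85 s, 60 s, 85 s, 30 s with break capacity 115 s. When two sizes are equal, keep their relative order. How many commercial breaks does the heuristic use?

Sorted descending: 85, 85, 85, 60, 60, 35, 35, 30, 30.
  85 → break 1 (new)  [load 85/115]
  85 → break 2 (new)  [load 85/115]
  85 → break 3 (new)  [load 85/115]
  60 → break 4 (new)  [load 60/115]
  60 → break 5 (new)  [load 60/115]
  35 → break 4  [load 95/115]
  35 → break 5  [load 95/115]
  30 → break 1  [load 115/115]
  30 → break 2  [load 115/115]
5 commercial breaks opened.

5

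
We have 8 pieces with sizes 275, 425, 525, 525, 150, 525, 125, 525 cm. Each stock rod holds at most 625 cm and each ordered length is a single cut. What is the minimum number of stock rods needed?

Total = 525 + 525 + 525 + 525 + 425 + 275 + 150 + 125 = 3075 cm.
Lower bound: ⌈3075/625⌉ = 5 stock rods.
A packing using 6 stock rods:
  stock rod 1: 525 = 525
  stock rod 2: 525 = 525
  stock rod 3: 525 = 525
  stock rod 4: 525 = 525
  stock rod 5: 425 + 150 = 575
  stock rod 6: 275 + 125 = 400
No arrangement into 5 stock rods stays within capacity, so 6 is optimal.

6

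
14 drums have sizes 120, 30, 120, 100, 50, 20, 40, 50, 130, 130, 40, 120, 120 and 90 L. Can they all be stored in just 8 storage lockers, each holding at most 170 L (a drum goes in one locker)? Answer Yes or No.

Yes

A valid assignment using 8 storage lockers:
  locker 1: 130 + 40 = 170
  locker 2: 130 + 40 = 170
  locker 3: 120 + 50 = 170
  locker 4: 120 + 50 = 170
  locker 5: 120 + 30 + 20 = 170
  locker 6: 120 = 120
  locker 7: 100 = 100
  locker 8: 90 = 90
Every load is within 170 L, so 8 storage lockers suffice.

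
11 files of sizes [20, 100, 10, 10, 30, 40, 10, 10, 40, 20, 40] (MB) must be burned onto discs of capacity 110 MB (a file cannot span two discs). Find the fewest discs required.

Total = 100 + 40 + 40 + 40 + 30 + 20 + 20 + 10 + 10 + 10 + 10 = 330 MB.
Lower bound: ⌈330/110⌉ = 3 discs.
A packing using 3 discs:
  disc 1: 100 + 10 = 110
  disc 2: 40 + 40 + 30 = 110
  disc 3: 40 + 20 + 20 + 10 + 10 + 10 = 110
This matches the lower bound, so 3 is optimal.

3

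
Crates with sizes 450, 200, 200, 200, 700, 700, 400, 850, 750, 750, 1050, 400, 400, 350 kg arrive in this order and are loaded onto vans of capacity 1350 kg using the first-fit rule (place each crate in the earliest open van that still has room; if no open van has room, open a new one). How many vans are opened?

  450 → van 1 (new)  [load 450/1350]
  200 → van 1  [load 650/1350]
  200 → van 1  [load 850/1350]
  200 → van 1  [load 1050/1350]
  700 → van 2 (new)  [load 700/1350]
  700 → van 3 (new)  [load 700/1350]
  400 → van 2  [load 1100/1350]
  850 → van 4 (new)  [load 850/1350]
  750 → van 5 (new)  [load 750/1350]
  750 → van 6 (new)  [load 750/1350]
  1050 → van 7 (new)  [load 1050/1350]
  400 → van 3  [load 1100/1350]
  400 → van 4  [load 1250/1350]
  350 → van 5  [load 1100/1350]
7 vans opened.

7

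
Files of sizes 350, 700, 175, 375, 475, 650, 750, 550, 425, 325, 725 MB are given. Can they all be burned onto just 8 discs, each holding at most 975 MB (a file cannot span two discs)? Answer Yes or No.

Yes

A valid assignment using 7 discs:
  disc 1: 750 + 175 = 925
  disc 2: 725 = 725
  disc 3: 700 = 700
  disc 4: 650 + 325 = 975
  disc 5: 550 + 425 = 975
  disc 6: 475 + 375 = 850
  disc 7: 350 = 350
That uses only 7 ≤ 8, so 8 discs are enough.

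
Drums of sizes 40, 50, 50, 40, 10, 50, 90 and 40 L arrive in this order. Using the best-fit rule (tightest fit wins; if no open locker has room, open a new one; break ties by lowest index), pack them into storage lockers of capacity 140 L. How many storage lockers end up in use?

3

  40 → locker 1 (new)  [load 40/140]
  50 → locker 1  [load 90/140]
  50 → locker 1  [load 140/140]
  40 → locker 2 (new)  [load 40/140]
  10 → locker 2  [load 50/140]
  50 → locker 2  [load 100/140]
  90 → locker 3 (new)  [load 90/140]
  40 → locker 2  [load 140/140]
3 storage lockers opened.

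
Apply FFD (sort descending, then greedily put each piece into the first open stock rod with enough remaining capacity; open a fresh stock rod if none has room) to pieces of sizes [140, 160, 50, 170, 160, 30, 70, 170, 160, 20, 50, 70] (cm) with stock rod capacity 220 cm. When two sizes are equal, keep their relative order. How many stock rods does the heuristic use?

Sorted descending: 170, 170, 160, 160, 160, 140, 70, 70, 50, 50, 30, 20.
  170 → stock rod 1 (new)  [load 170/220]
  170 → stock rod 2 (new)  [load 170/220]
  160 → stock rod 3 (new)  [load 160/220]
  160 → stock rod 4 (new)  [load 160/220]
  160 → stock rod 5 (new)  [load 160/220]
  140 → stock rod 6 (new)  [load 140/220]
  70 → stock rod 6  [load 210/220]
  70 → stock rod 7 (new)  [load 70/220]
  50 → stock rod 1  [load 220/220]
  50 → stock rod 2  [load 220/220]
  30 → stock rod 3  [load 190/220]
  20 → stock rod 3  [load 210/220]
7 stock rods opened.

7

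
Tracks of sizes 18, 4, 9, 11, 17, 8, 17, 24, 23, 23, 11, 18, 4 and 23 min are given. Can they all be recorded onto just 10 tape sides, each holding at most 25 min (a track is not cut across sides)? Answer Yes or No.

Yes

A valid assignment using 10 tape sides:
  side 1: 24 = 24
  side 2: 23 = 23
  side 3: 23 = 23
  side 4: 23 = 23
  side 5: 18 + 4 = 22
  side 6: 18 + 4 = 22
  side 7: 17 + 8 = 25
  side 8: 17 = 17
  side 9: 11 + 11 = 22
  side 10: 9 = 9
Every load is within 25 min, so 10 tape sides suffice.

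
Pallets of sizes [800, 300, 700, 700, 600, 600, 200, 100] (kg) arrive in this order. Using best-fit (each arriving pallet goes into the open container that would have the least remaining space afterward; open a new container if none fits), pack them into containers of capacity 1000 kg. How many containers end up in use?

  800 → container 1 (new)  [load 800/1000]
  300 → container 2 (new)  [load 300/1000]
  700 → container 2  [load 1000/1000]
  700 → container 3 (new)  [load 700/1000]
  600 → container 4 (new)  [load 600/1000]
  600 → container 5 (new)  [load 600/1000]
  200 → container 1  [load 1000/1000]
  100 → container 3  [load 800/1000]
5 containers opened.

5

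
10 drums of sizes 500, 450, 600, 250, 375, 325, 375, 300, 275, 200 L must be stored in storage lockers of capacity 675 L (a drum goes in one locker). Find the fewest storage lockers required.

6

Total = 600 + 500 + 450 + 375 + 375 + 325 + 300 + 275 + 250 + 200 = 3650 L.
Lower bound: ⌈3650/675⌉ = 6 storage lockers.
A packing using 6 storage lockers:
  locker 1: 600 = 600
  locker 2: 500 = 500
  locker 3: 450 + 200 = 650
  locker 4: 375 + 300 = 675
  locker 5: 375 + 275 = 650
  locker 6: 325 + 250 = 575
This matches the lower bound, so 6 is optimal.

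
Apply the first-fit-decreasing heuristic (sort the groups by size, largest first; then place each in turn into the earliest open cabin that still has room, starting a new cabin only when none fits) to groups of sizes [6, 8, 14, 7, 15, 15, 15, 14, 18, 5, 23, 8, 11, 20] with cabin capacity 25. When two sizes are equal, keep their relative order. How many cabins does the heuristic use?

8

Sorted descending: 23, 20, 18, 15, 15, 15, 14, 14, 11, 8, 8, 7, 6, 5.
  23 → cabin 1 (new)  [load 23/25]
  20 → cabin 2 (new)  [load 20/25]
  18 → cabin 3 (new)  [load 18/25]
  15 → cabin 4 (new)  [load 15/25]
  15 → cabin 5 (new)  [load 15/25]
  15 → cabin 6 (new)  [load 15/25]
  14 → cabin 7 (new)  [load 14/25]
  14 → cabin 8 (new)  [load 14/25]
  11 → cabin 7  [load 25/25]
  8 → cabin 4  [load 23/25]
  8 → cabin 5  [load 23/25]
  7 → cabin 3  [load 25/25]
  6 → cabin 6  [load 21/25]
  5 → cabin 2  [load 25/25]
8 cabins opened.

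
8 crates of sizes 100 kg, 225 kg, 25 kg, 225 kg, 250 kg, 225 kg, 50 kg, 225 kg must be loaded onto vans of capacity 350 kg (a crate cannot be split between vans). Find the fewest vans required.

Total = 250 + 225 + 225 + 225 + 225 + 100 + 50 + 25 = 1325 kg.
Lower bound: ⌈1325/350⌉ = 4 vans.
Also, 5 crates each exceed 175 kg, and no two of those can share a van, so at least 5 vans are needed.
A packing using 5 vans:
  van 1: 250 + 100 = 350
  van 2: 225 + 50 + 25 = 300
  van 3: 225 = 225
  van 4: 225 = 225
  van 5: 225 = 225
This matches the lower bound, so 5 is optimal.

5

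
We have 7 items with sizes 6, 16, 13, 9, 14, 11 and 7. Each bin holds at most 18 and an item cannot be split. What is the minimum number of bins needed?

Total = 16 + 14 + 13 + 11 + 9 + 7 + 6 = 76.
Lower bound: ⌈76/18⌉ = 5 bins.
A packing using 5 bins:
  bin 1: 16 = 16
  bin 2: 14 = 14
  bin 3: 13 = 13
  bin 4: 11 + 7 = 18
  bin 5: 9 + 6 = 15
This matches the lower bound, so 5 is optimal.

5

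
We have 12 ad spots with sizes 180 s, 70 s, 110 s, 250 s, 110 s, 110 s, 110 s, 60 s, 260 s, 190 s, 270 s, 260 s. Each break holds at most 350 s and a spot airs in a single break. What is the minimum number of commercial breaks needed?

Total = 270 + 260 + 260 + 250 + 190 + 180 + 110 + 110 + 110 + 110 + 70 + 60 = 1980 s.
Lower bound: ⌈1980/350⌉ = 6 commercial breaks.
A packing using 7 commercial breaks:
  break 1: 270 + 70 = 340
  break 2: 260 + 60 = 320
  break 3: 260 = 260
  break 4: 250 = 250
  break 5: 190 + 110 = 300
  break 6: 180 + 110 = 290
  break 7: 110 + 110 = 220
No arrangement into 6 commercial breaks stays within capacity, so 7 is optimal.

7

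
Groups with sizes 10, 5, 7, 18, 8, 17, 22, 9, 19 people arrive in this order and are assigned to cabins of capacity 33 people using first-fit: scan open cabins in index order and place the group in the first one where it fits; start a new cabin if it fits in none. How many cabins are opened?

5

  10 → cabin 1 (new)  [load 10/33]
  5 → cabin 1  [load 15/33]
  7 → cabin 1  [load 22/33]
  18 → cabin 2 (new)  [load 18/33]
  8 → cabin 1  [load 30/33]
  17 → cabin 3 (new)  [load 17/33]
  22 → cabin 4 (new)  [load 22/33]
  9 → cabin 2  [load 27/33]
  19 → cabin 5 (new)  [load 19/33]
5 cabins opened.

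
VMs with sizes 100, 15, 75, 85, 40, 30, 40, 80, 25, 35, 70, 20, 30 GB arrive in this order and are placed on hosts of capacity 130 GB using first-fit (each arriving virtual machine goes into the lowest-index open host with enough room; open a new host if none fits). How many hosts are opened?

6

  100 → host 1 (new)  [load 100/130]
  15 → host 1  [load 115/130]
  75 → host 2 (new)  [load 75/130]
  85 → host 3 (new)  [load 85/130]
  40 → host 2  [load 115/130]
  30 → host 3  [load 115/130]
  40 → host 4 (new)  [load 40/130]
  80 → host 4  [load 120/130]
  25 → host 5 (new)  [load 25/130]
  35 → host 5  [load 60/130]
  70 → host 5  [load 130/130]
  20 → host 6 (new)  [load 20/130]
  30 → host 6  [load 50/130]
6 hosts opened.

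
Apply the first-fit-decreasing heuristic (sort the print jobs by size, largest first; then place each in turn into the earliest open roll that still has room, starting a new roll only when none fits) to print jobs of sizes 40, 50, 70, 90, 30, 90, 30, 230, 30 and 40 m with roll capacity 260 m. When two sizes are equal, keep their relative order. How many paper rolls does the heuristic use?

Sorted descending: 230, 90, 90, 70, 50, 40, 40, 30, 30, 30.
  230 → roll 1 (new)  [load 230/260]
  90 → roll 2 (new)  [load 90/260]
  90 → roll 2  [load 180/260]
  70 → roll 2  [load 250/260]
  50 → roll 3 (new)  [load 50/260]
  40 → roll 3  [load 90/260]
  40 → roll 3  [load 130/260]
  30 → roll 1  [load 260/260]
  30 → roll 3  [load 160/260]
  30 → roll 3  [load 190/260]
3 paper rolls opened.

3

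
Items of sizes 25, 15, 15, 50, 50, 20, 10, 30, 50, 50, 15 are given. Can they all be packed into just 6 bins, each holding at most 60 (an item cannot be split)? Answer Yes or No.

A valid assignment using 6 bins:
  bin 1: 50 + 10 = 60
  bin 2: 50 = 50
  bin 3: 50 = 50
  bin 4: 50 = 50
  bin 5: 30 + 15 + 15 = 60
  bin 6: 25 + 20 + 15 = 60
Every load is within 60, so 6 bins suffice.

Yes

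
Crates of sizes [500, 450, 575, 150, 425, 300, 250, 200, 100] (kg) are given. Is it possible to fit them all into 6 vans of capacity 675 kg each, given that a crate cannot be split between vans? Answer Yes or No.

A valid assignment using 5 vans:
  van 1: 575 + 100 = 675
  van 2: 500 + 150 = 650
  van 3: 450 + 200 = 650
  van 4: 425 + 250 = 675
  van 5: 300 = 300
That uses only 5 ≤ 6, so 6 vans are enough.

Yes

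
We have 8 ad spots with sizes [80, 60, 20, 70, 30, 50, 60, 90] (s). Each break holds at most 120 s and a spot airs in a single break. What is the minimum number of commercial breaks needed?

4

Total = 90 + 80 + 70 + 60 + 60 + 50 + 30 + 20 = 460 s.
Lower bound: ⌈460/120⌉ = 4 commercial breaks.
A packing using 4 commercial breaks:
  break 1: 90 + 30 = 120
  break 2: 80 + 20 = 100
  break 3: 70 + 50 = 120
  break 4: 60 + 60 = 120
This matches the lower bound, so 4 is optimal.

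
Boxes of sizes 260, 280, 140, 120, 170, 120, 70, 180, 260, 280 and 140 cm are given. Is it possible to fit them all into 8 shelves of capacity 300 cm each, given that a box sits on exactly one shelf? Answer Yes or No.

Yes

A valid assignment using 8 shelves:
  shelf 1: 280 = 280
  shelf 2: 280 = 280
  shelf 3: 260 = 260
  shelf 4: 260 = 260
  shelf 5: 180 + 120 = 300
  shelf 6: 170 + 120 = 290
  shelf 7: 140 + 140 = 280
  shelf 8: 70 = 70
Every load is within 300 cm, so 8 shelves suffice.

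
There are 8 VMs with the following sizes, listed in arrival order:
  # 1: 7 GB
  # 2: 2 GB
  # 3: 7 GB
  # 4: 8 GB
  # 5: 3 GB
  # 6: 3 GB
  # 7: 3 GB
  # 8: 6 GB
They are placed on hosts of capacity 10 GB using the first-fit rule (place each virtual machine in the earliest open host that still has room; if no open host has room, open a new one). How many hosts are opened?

  7 → host 1 (new)  [load 7/10]
  2 → host 1  [load 9/10]
  7 → host 2 (new)  [load 7/10]
  8 → host 3 (new)  [load 8/10]
  3 → host 2  [load 10/10]
  3 → host 4 (new)  [load 3/10]
  3 → host 4  [load 6/10]
  6 → host 5 (new)  [load 6/10]
5 hosts opened.

5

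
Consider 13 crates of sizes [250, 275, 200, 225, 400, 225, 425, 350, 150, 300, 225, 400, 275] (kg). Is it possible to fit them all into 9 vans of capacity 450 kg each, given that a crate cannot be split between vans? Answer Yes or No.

Total = 3700 kg; ⌈3700/450⌉ = 9.
The bound of 9 does not rule out 9, but exhaustive search shows no assignment into 9 vans of capacity 450 kg exists — the minimum is 10.

No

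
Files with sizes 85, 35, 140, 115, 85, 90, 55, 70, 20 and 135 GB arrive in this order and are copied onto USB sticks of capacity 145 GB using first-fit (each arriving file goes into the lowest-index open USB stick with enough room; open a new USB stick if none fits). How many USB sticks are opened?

  85 → USB stick 1 (new)  [load 85/145]
  35 → USB stick 1  [load 120/145]
  140 → USB stick 2 (new)  [load 140/145]
  115 → USB stick 3 (new)  [load 115/145]
  85 → USB stick 4 (new)  [load 85/145]
  90 → USB stick 5 (new)  [load 90/145]
  55 → USB stick 4  [load 140/145]
  70 → USB stick 6 (new)  [load 70/145]
  20 → USB stick 1  [load 140/145]
  135 → USB stick 7 (new)  [load 135/145]
7 USB sticks opened.

7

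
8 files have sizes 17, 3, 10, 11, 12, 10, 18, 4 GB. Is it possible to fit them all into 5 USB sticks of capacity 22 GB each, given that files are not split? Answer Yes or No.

A valid assignment using 4 USB sticks:
  USB stick 1: 18 + 4 = 22
  USB stick 2: 17 + 3 = 20
  USB stick 3: 12 + 10 = 22
  USB stick 4: 11 + 10 = 21
That uses only 4 ≤ 5, so 5 USB sticks are enough.

Yes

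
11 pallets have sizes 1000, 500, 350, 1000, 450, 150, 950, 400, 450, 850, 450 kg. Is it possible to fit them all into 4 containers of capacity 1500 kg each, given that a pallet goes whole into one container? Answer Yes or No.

Total = 6550 kg; ⌈6550/1500⌉ = 5.
At least 5 containers are required, but only 4 are allowed.

No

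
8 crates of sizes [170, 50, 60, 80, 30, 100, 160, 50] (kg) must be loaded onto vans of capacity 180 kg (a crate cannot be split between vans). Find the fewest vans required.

Total = 170 + 160 + 100 + 80 + 60 + 50 + 50 + 30 = 700 kg.
Lower bound: ⌈700/180⌉ = 4 vans.
A packing using 5 vans:
  van 1: 170 = 170
  van 2: 160 = 160
  van 3: 100 + 80 = 180
  van 4: 60 + 50 + 50 = 160
  van 5: 30 = 30
No arrangement into 4 vans stays within capacity, so 5 is optimal.

5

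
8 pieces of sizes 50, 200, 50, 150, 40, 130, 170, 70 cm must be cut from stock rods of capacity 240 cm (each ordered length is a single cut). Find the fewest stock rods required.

Total = 200 + 170 + 150 + 130 + 70 + 50 + 50 + 40 = 860 cm.
Lower bound: ⌈860/240⌉ = 4 stock rods.
A packing using 4 stock rods:
  stock rod 1: 200 + 40 = 240
  stock rod 2: 170 + 70 = 240
  stock rod 3: 150 + 50 = 200
  stock rod 4: 130 + 50 = 180
This matches the lower bound, so 4 is optimal.

4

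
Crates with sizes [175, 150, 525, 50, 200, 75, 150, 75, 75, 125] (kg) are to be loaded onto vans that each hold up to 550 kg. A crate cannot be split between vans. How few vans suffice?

Total = 525 + 200 + 175 + 150 + 150 + 125 + 75 + 75 + 75 + 50 = 1600 kg.
Lower bound: ⌈1600/550⌉ = 3 vans.
A packing using 3 vans:
  van 1: 525 = 525
  van 2: 200 + 175 + 150 = 525
  van 3: 150 + 125 + 75 + 75 + 75 + 50 = 550
This matches the lower bound, so 3 is optimal.

3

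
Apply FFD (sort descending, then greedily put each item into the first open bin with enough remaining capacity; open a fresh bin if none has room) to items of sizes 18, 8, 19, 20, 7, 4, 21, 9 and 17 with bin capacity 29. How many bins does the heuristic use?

5

Sorted descending: 21, 20, 19, 18, 17, 9, 8, 7, 4.
  21 → bin 1 (new)  [load 21/29]
  20 → bin 2 (new)  [load 20/29]
  19 → bin 3 (new)  [load 19/29]
  18 → bin 4 (new)  [load 18/29]
  17 → bin 5 (new)  [load 17/29]
  9 → bin 2  [load 29/29]
  8 → bin 1  [load 29/29]
  7 → bin 3  [load 26/29]
  4 → bin 4  [load 22/29]
5 bins opened.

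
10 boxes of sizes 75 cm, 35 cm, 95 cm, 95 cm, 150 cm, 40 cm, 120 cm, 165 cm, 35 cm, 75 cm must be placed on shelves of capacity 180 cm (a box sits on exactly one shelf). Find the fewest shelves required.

Total = 165 + 150 + 120 + 95 + 95 + 75 + 75 + 40 + 35 + 35 = 885 cm.
Lower bound: ⌈885/180⌉ = 5 shelves.
A packing using 6 shelves:
  shelf 1: 165 = 165
  shelf 2: 150 = 150
  shelf 3: 120 + 40 = 160
  shelf 4: 95 + 75 = 170
  shelf 5: 95 + 75 = 170
  shelf 6: 35 + 35 = 70
No arrangement into 5 shelves stays within capacity, so 6 is optimal.

6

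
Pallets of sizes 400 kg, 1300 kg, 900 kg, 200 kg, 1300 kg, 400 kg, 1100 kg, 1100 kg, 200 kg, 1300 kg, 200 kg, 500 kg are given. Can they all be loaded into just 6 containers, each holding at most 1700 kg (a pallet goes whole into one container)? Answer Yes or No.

A valid assignment using 6 containers:
  container 1: 1300 + 400 = 1700
  container 2: 1300 + 400 = 1700
  container 3: 1300 + 200 + 200 = 1700
  container 4: 1100 + 500 = 1600
  container 5: 1100 + 200 = 1300
  container 6: 900 = 900
Every load is within 1700 kg, so 6 containers suffice.

Yes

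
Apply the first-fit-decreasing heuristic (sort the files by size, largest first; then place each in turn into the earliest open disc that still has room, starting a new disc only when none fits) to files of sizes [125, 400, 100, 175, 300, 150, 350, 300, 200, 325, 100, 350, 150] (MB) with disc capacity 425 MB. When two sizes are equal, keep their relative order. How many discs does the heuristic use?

Sorted descending: 400, 350, 350, 325, 300, 300, 200, 175, 150, 150, 125, 100, 100.
  400 → disc 1 (new)  [load 400/425]
  350 → disc 2 (new)  [load 350/425]
  350 → disc 3 (new)  [load 350/425]
  325 → disc 4 (new)  [load 325/425]
  300 → disc 5 (new)  [load 300/425]
  300 → disc 6 (new)  [load 300/425]
  200 → disc 7 (new)  [load 200/425]
  175 → disc 7  [load 375/425]
  150 → disc 8 (new)  [load 150/425]
  150 → disc 8  [load 300/425]
  125 → disc 5  [load 425/425]
  100 → disc 4  [load 425/425]
  100 → disc 6  [load 400/425]
8 discs opened.

8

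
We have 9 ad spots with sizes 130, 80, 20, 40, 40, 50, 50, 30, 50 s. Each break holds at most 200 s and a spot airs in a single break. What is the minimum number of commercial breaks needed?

3

Total = 130 + 80 + 50 + 50 + 50 + 40 + 40 + 30 + 20 = 490 s.
Lower bound: ⌈490/200⌉ = 3 commercial breaks.
A packing using 3 commercial breaks:
  break 1: 130 + 50 + 20 = 200
  break 2: 80 + 50 + 50 = 180
  break 3: 40 + 40 + 30 = 110
This matches the lower bound, so 3 is optimal.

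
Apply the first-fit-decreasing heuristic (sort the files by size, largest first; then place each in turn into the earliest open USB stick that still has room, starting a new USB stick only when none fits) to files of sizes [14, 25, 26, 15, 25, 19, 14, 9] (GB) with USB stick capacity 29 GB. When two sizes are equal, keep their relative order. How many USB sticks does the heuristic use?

6

Sorted descending: 26, 25, 25, 19, 15, 14, 14, 9.
  26 → USB stick 1 (new)  [load 26/29]
  25 → USB stick 2 (new)  [load 25/29]
  25 → USB stick 3 (new)  [load 25/29]
  19 → USB stick 4 (new)  [load 19/29]
  15 → USB stick 5 (new)  [load 15/29]
  14 → USB stick 5  [load 29/29]
  14 → USB stick 6 (new)  [load 14/29]
  9 → USB stick 4  [load 28/29]
6 USB sticks opened.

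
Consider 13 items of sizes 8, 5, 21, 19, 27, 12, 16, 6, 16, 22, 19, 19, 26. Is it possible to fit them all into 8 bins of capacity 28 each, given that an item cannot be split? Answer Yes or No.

No

Total = 216; ⌈216/28⌉ = 8.
9 items each exceed half the capacity and cannot share a bin, forcing at least 9 bins.
At least 9 bins are required, but only 8 are allowed.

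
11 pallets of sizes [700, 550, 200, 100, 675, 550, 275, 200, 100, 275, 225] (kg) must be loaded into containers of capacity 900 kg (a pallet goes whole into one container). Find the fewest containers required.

5

Total = 700 + 675 + 550 + 550 + 275 + 275 + 225 + 200 + 200 + 100 + 100 = 3850 kg.
Lower bound: ⌈3850/900⌉ = 5 containers.
A packing using 5 containers:
  container 1: 700 + 200 = 900
  container 2: 675 + 225 = 900
  container 3: 550 + 275 = 825
  container 4: 550 + 275 = 825
  container 5: 200 + 100 + 100 = 400
This matches the lower bound, so 5 is optimal.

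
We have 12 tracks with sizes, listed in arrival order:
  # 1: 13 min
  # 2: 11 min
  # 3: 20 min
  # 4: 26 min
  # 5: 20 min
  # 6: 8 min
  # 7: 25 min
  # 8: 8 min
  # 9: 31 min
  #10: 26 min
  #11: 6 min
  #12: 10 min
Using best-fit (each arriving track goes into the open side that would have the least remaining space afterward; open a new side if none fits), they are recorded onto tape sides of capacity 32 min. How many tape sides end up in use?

7

  13 → side 1 (new)  [load 13/32]
  11 → side 1  [load 24/32]
  20 → side 2 (new)  [load 20/32]
  26 → side 3 (new)  [load 26/32]
  20 → side 4 (new)  [load 20/32]
  8 → side 1  [load 32/32]
  25 → side 5 (new)  [load 25/32]
  8 → side 2  [load 28/32]
  31 → side 6 (new)  [load 31/32]
  26 → side 7 (new)  [load 26/32]
  6 → side 3  [load 32/32]
  10 → side 4  [load 30/32]
7 tape sides opened.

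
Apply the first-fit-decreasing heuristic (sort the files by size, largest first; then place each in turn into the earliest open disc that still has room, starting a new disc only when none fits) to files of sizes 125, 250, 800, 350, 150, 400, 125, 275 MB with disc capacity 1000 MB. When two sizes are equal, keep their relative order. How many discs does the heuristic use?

Sorted descending: 800, 400, 350, 275, 250, 150, 125, 125.
  800 → disc 1 (new)  [load 800/1000]
  400 → disc 2 (new)  [load 400/1000]
  350 → disc 2  [load 750/1000]
  275 → disc 3 (new)  [load 275/1000]
  250 → disc 2  [load 1000/1000]
  150 → disc 1  [load 950/1000]
  125 → disc 3  [load 400/1000]
  125 → disc 3  [load 525/1000]
3 discs opened.

3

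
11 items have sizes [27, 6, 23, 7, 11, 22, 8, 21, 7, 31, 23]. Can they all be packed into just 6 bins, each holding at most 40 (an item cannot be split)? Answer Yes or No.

A valid assignment using 6 bins:
  bin 1: 31 + 8 = 39
  bin 2: 27 + 11 = 38
  bin 3: 23 + 7 + 7 = 37
  bin 4: 23 + 6 = 29
  bin 5: 22 = 22
  bin 6: 21 = 21
Every load is within 40, so 6 bins suffice.

Yes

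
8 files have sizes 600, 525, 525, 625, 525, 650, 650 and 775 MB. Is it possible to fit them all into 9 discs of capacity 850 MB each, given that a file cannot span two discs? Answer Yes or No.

A valid assignment using 8 discs:
  disc 1: 775 = 775
  disc 2: 650 = 650
  disc 3: 650 = 650
  disc 4: 625 = 625
  disc 5: 600 = 600
  disc 6: 525 = 525
  disc 7: 525 = 525
  disc 8: 525 = 525
That uses only 8 ≤ 9, so 9 discs are enough.

Yes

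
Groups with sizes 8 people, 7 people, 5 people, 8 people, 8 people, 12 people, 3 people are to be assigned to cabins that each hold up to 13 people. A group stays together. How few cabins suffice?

Total = 12 + 8 + 8 + 8 + 7 + 5 + 3 = 51 people.
Lower bound: ⌈51/13⌉ = 4 cabins.
Also, 5 groups each exceed 13/2 people, and no two of those can share a cabin, so at least 5 cabins are needed.
A packing using 5 cabins:
  cabin 1: 12 = 12
  cabin 2: 8 + 5 = 13
  cabin 3: 8 + 3 = 11
  cabin 4: 8 = 8
  cabin 5: 7 = 7
This matches the lower bound, so 5 is optimal.

5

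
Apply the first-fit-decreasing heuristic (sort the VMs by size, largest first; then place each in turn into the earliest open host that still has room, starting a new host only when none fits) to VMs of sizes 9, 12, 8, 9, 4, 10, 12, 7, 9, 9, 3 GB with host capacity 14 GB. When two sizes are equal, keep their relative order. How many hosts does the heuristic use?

9

Sorted descending: 12, 12, 10, 9, 9, 9, 9, 8, 7, 4, 3.
  12 → host 1 (new)  [load 12/14]
  12 → host 2 (new)  [load 12/14]
  10 → host 3 (new)  [load 10/14]
  9 → host 4 (new)  [load 9/14]
  9 → host 5 (new)  [load 9/14]
  9 → host 6 (new)  [load 9/14]
  9 → host 7 (new)  [load 9/14]
  8 → host 8 (new)  [load 8/14]
  7 → host 9 (new)  [load 7/14]
  4 → host 3  [load 14/14]
  3 → host 4  [load 12/14]
9 hosts opened.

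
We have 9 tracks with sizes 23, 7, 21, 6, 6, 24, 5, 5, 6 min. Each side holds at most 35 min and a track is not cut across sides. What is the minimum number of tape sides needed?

Total = 24 + 23 + 21 + 7 + 6 + 6 + 6 + 5 + 5 = 103 min.
Lower bound: ⌈103/35⌉ = 3 tape sides.
A packing using 3 tape sides:
  side 1: 24 + 6 + 5 = 35
  side 2: 23 + 7 + 5 = 35
  side 3: 21 + 6 + 6 = 33
This matches the lower bound, so 3 is optimal.

3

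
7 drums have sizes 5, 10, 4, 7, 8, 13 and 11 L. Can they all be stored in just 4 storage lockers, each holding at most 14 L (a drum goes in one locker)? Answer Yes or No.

No

Total = 58 L; ⌈58/14⌉ = 5.
At least 5 storage lockers are required, but only 4 are allowed.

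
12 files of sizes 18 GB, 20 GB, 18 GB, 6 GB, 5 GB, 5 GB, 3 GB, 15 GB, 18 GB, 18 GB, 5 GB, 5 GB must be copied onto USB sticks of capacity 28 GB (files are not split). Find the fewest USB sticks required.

6

Total = 20 + 18 + 18 + 18 + 18 + 15 + 6 + 5 + 5 + 5 + 5 + 3 = 136 GB.
Lower bound: ⌈136/28⌉ = 5 USB sticks.
Also, 6 files each exceed 14 GB, and no two of those can share a USB stick, so at least 6 USB sticks are needed.
A packing using 6 USB sticks:
  USB stick 1: 20 + 6 = 26
  USB stick 2: 18 + 5 + 5 = 28
  USB stick 3: 18 + 5 + 5 = 28
  USB stick 4: 18 + 3 = 21
  USB stick 5: 18 = 18
  USB stick 6: 15 = 15
This matches the lower bound, so 6 is optimal.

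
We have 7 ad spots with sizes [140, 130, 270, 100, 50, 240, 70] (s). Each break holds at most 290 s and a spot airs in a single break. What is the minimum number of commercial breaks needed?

4

Total = 270 + 240 + 140 + 130 + 100 + 70 + 50 = 1000 s.
Lower bound: ⌈1000/290⌉ = 4 commercial breaks.
A packing using 4 commercial breaks:
  break 1: 270 = 270
  break 2: 240 + 50 = 290
  break 3: 140 + 130 = 270
  break 4: 100 + 70 = 170
This matches the lower bound, so 4 is optimal.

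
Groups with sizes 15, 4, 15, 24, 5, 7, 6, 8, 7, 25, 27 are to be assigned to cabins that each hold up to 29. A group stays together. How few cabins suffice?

5

Total = 27 + 25 + 24 + 15 + 15 + 8 + 7 + 7 + 6 + 5 + 4 = 143.
Lower bound: ⌈143/29⌉ = 5 cabins.
A packing using 5 cabins:
  cabin 1: 27 = 27
  cabin 2: 25 + 4 = 29
  cabin 3: 24 + 5 = 29
  cabin 4: 15 + 8 + 6 = 29
  cabin 5: 15 + 7 + 7 = 29
This matches the lower bound, so 5 is optimal.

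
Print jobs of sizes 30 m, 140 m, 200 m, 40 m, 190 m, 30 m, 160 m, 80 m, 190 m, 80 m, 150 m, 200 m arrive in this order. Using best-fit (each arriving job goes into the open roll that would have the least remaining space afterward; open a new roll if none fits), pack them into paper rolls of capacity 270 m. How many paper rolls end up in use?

7

  30 → roll 1 (new)  [load 30/270]
  140 → roll 1  [load 170/270]
  200 → roll 2 (new)  [load 200/270]
  40 → roll 2  [load 240/270]
  190 → roll 3 (new)  [load 190/270]
  30 → roll 2  [load 270/270]
  160 → roll 4 (new)  [load 160/270]
  80 → roll 3  [load 270/270]
  190 → roll 5 (new)  [load 190/270]
  80 → roll 5  [load 270/270]
  150 → roll 6 (new)  [load 150/270]
  200 → roll 7 (new)  [load 200/270]
7 paper rolls opened.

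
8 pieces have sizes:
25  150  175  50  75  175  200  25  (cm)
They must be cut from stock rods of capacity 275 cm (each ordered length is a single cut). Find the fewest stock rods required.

Total = 200 + 175 + 175 + 150 + 75 + 50 + 25 + 25 = 875 cm.
Lower bound: ⌈875/275⌉ = 4 stock rods.
A packing using 4 stock rods:
  stock rod 1: 200 + 75 = 275
  stock rod 2: 175 + 50 + 25 + 25 = 275
  stock rod 3: 175 = 175
  stock rod 4: 150 = 150
This matches the lower bound, so 4 is optimal.

4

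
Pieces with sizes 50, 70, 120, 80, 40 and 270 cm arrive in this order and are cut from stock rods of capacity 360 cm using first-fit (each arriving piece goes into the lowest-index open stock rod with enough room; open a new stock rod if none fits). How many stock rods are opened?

2

  50 → stock rod 1 (new)  [load 50/360]
  70 → stock rod 1  [load 120/360]
  120 → stock rod 1  [load 240/360]
  80 → stock rod 1  [load 320/360]
  40 → stock rod 1  [load 360/360]
  270 → stock rod 2 (new)  [load 270/360]
2 stock rods opened.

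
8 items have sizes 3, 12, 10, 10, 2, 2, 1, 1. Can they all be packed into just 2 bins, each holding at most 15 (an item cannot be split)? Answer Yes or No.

No

Total = 41; ⌈41/15⌉ = 3.
At least 3 bins are required, but only 2 are allowed.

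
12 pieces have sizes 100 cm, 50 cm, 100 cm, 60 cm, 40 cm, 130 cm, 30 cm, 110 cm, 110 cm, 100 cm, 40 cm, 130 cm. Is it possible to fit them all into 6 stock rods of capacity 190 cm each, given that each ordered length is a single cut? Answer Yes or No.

No

Total = 1000 cm; ⌈1000/190⌉ = 6.
7 pieces each exceed half the capacity and cannot share a stock rod, forcing at least 7 stock rods.
At least 7 stock rods are required, but only 6 are allowed.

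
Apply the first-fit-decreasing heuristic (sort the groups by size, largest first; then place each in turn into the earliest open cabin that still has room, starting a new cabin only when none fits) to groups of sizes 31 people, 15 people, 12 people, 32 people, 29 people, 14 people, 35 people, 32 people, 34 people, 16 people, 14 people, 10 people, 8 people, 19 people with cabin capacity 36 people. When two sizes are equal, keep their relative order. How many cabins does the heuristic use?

10

Sorted descending: 35, 34, 32, 32, 31, 29, 19, 16, 15, 14, 14, 12, 10, 8.
  35 → cabin 1 (new)  [load 35/36]
  34 → cabin 2 (new)  [load 34/36]
  32 → cabin 3 (new)  [load 32/36]
  32 → cabin 4 (new)  [load 32/36]
  31 → cabin 5 (new)  [load 31/36]
  29 → cabin 6 (new)  [load 29/36]
  19 → cabin 7 (new)  [load 19/36]
  16 → cabin 7  [load 35/36]
  15 → cabin 8 (new)  [load 15/36]
  14 → cabin 8  [load 29/36]
  14 → cabin 9 (new)  [load 14/36]
  12 → cabin 9  [load 26/36]
  10 → cabin 9  [load 36/36]
  8 → cabin 10 (new)  [load 8/36]
10 cabins opened.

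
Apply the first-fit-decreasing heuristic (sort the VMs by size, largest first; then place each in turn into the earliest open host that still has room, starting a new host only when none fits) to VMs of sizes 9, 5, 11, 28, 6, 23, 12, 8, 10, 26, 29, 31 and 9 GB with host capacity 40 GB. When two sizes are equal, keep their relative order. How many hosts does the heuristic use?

Sorted descending: 31, 29, 28, 26, 23, 12, 11, 10, 9, 9, 8, 6, 5.
  31 → host 1 (new)  [load 31/40]
  29 → host 2 (new)  [load 29/40]
  28 → host 3 (new)  [load 28/40]
  26 → host 4 (new)  [load 26/40]
  23 → host 5 (new)  [load 23/40]
  12 → host 3  [load 40/40]
  11 → host 2  [load 40/40]
  10 → host 4  [load 36/40]
  9 → host 1  [load 40/40]
  9 → host 5  [load 32/40]
  8 → host 5  [load 40/40]
  6 → host 6 (new)  [load 6/40]
  5 → host 6  [load 11/40]
6 hosts opened.

6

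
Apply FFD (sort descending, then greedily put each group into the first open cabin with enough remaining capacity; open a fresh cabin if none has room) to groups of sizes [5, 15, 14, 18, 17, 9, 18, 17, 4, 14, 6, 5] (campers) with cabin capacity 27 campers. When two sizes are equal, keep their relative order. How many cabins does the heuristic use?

7

Sorted descending: 18, 18, 17, 17, 15, 14, 14, 9, 6, 5, 5, 4.
  18 → cabin 1 (new)  [load 18/27]
  18 → cabin 2 (new)  [load 18/27]
  17 → cabin 3 (new)  [load 17/27]
  17 → cabin 4 (new)  [load 17/27]
  15 → cabin 5 (new)  [load 15/27]
  14 → cabin 6 (new)  [load 14/27]
  14 → cabin 7 (new)  [load 14/27]
  9 → cabin 1  [load 27/27]
  6 → cabin 2  [load 24/27]
  5 → cabin 3  [load 22/27]
  5 → cabin 3  [load 27/27]
  4 → cabin 4  [load 21/27]
7 cabins opened.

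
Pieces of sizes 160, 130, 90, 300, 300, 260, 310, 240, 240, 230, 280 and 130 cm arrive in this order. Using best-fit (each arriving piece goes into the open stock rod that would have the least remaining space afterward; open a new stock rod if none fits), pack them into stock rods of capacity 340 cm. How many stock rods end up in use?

  160 → stock rod 1 (new)  [load 160/340]
  130 → stock rod 1  [load 290/340]
  90 → stock rod 2 (new)  [load 90/340]
  300 → stock rod 3 (new)  [load 300/340]
  300 → stock rod 4 (new)  [load 300/340]
  260 → stock rod 5 (new)  [load 260/340]
  310 → stock rod 6 (new)  [load 310/340]
  240 → stock rod 2  [load 330/340]
  240 → stock rod 7 (new)  [load 240/340]
  230 → stock rod 8 (new)  [load 230/340]
  280 → stock rod 9 (new)  [load 280/340]
  130 → stock rod 10 (new)  [load 130/340]
10 stock rods opened.

10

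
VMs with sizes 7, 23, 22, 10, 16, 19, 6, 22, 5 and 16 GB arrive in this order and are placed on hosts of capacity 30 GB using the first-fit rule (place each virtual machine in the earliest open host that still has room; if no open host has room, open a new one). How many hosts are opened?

  7 → host 1 (new)  [load 7/30]
  23 → host 1  [load 30/30]
  22 → host 2 (new)  [load 22/30]
  10 → host 3 (new)  [load 10/30]
  16 → host 3  [load 26/30]
  19 → host 4 (new)  [load 19/30]
  6 → host 2  [load 28/30]
  22 → host 5 (new)  [load 22/30]
  5 → host 4  [load 24/30]
  16 → host 6 (new)  [load 16/30]
6 hosts opened.

6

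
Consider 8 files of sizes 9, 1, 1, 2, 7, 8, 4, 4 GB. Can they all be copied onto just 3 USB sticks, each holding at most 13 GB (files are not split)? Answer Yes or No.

A valid assignment using 3 USB sticks:
  USB stick 1: 9 + 4 = 13
  USB stick 2: 8 + 4 + 1 = 13
  USB stick 3: 7 + 2 + 1 = 10
Every load is within 13 GB, so 3 USB sticks suffice.

Yes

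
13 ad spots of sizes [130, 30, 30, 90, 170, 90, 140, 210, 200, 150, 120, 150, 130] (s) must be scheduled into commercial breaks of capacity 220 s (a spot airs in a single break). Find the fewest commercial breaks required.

Total = 210 + 200 + 170 + 150 + 150 + 140 + 130 + 130 + 120 + 90 + 90 + 30 + 30 = 1640 s.
Lower bound: ⌈1640/220⌉ = 8 commercial breaks.
Also, 9 ad spots each exceed 110 s, and no two of those can share a break, so at least 9 commercial breaks are needed.
A packing using 9 commercial breaks:
  break 1: 210 = 210
  break 2: 200 = 200
  break 3: 170 + 30 = 200
  break 4: 150 + 30 = 180
  break 5: 150 = 150
  break 6: 140 = 140
  break 7: 130 + 90 = 220
  break 8: 130 + 90 = 220
  break 9: 120 = 120
This matches the lower bound, so 9 is optimal.

9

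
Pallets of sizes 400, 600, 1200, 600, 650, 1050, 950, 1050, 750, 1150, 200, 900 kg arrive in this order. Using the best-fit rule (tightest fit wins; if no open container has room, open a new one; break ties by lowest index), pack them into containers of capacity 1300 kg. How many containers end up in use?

  400 → container 1 (new)  [load 400/1300]
  600 → container 1  [load 1000/1300]
  1200 → container 2 (new)  [load 1200/1300]
  600 → container 3 (new)  [load 600/1300]
  650 → container 3  [load 1250/1300]
  1050 → container 4 (new)  [load 1050/1300]
  950 → container 5 (new)  [load 950/1300]
  1050 → container 6 (new)  [load 1050/1300]
  750 → container 7 (new)  [load 750/1300]
  1150 → container 8 (new)  [load 1150/1300]
  200 → container 4  [load 1250/1300]
  900 → container 9 (new)  [load 900/1300]
9 containers opened.

9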